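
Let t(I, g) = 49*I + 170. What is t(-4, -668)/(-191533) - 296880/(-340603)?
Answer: 56871172718/65236714399 ≈ 0.87177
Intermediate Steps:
t(I, g) = 170 + 49*I
t(-4, -668)/(-191533) - 296880/(-340603) = (170 + 49*(-4))/(-191533) - 296880/(-340603) = (170 - 196)*(-1/191533) - 296880*(-1/340603) = -26*(-1/191533) + 296880/340603 = 26/191533 + 296880/340603 = 56871172718/65236714399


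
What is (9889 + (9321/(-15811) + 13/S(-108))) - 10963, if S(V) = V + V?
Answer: -3670117903/3415176 ≈ -1074.7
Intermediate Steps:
S(V) = 2*V
(9889 + (9321/(-15811) + 13/S(-108))) - 10963 = (9889 + (9321/(-15811) + 13/((2*(-108))))) - 10963 = (9889 + (9321*(-1/15811) + 13/(-216))) - 10963 = (9889 + (-9321/15811 + 13*(-1/216))) - 10963 = (9889 + (-9321/15811 - 13/216)) - 10963 = (9889 - 2218879/3415176) - 10963 = 33770456585/3415176 - 10963 = -3670117903/3415176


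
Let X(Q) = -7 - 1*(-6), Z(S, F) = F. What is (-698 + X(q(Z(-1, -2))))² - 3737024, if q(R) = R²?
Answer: -3248423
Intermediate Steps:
X(Q) = -1 (X(Q) = -7 + 6 = -1)
(-698 + X(q(Z(-1, -2))))² - 3737024 = (-698 - 1)² - 3737024 = (-699)² - 3737024 = 488601 - 3737024 = -3248423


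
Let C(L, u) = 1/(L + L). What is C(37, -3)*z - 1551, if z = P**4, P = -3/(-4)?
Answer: -29382063/18944 ≈ -1551.0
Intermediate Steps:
C(L, u) = 1/(2*L)
P = 3/4 (P = -3*(-1/4) = 3/4 ≈ 0.75000)
z = 81/256 (z = (3/4)**4 = 81/256 ≈ 0.31641)
C(37, -3)*z - 1551 = ((1/2)/37)*(81/256) - 1551 = ((1/2)*(1/37))*(81/256) - 1551 = (1/74)*(81/256) - 1551 = 81/18944 - 1551 = -29382063/18944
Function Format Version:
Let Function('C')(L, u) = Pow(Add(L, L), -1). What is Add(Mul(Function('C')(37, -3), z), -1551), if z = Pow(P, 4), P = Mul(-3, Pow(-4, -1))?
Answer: Rational(-29382063, 18944) ≈ -1551.0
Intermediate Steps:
Function('C')(L, u) = Mul(Rational(1, 2), Pow(L, -1)) (Function('C')(L, u) = Pow(Mul(2, L), -1) = Mul(Rational(1, 2), Pow(L, -1)))
P = Rational(3, 4) (P = Mul(-3, Rational(-1, 4)) = Rational(3, 4) ≈ 0.75000)
z = Rational(81, 256) (z = Pow(Rational(3, 4), 4) = Rational(81, 256) ≈ 0.31641)
Add(Mul(Function('C')(37, -3), z), -1551) = Add(Mul(Mul(Rational(1, 2), Pow(37, -1)), Rational(81, 256)), -1551) = Add(Mul(Mul(Rational(1, 2), Rational(1, 37)), Rational(81, 256)), -1551) = Add(Mul(Rational(1, 74), Rational(81, 256)), -1551) = Add(Rational(81, 18944), -1551) = Rational(-29382063, 18944)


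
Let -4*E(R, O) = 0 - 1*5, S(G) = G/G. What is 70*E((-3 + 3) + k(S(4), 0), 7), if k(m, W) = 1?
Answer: 175/2 ≈ 87.500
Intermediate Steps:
S(G) = 1
E(R, O) = 5/4 (E(R, O) = -(0 - 1*5)/4 = -(0 - 5)/4 = -¼*(-5) = 5/4)
70*E((-3 + 3) + k(S(4), 0), 7) = 70*(5/4) = 175/2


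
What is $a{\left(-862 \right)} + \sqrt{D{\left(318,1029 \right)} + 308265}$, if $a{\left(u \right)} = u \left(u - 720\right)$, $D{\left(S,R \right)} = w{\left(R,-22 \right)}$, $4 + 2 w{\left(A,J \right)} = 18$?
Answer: $1363684 + 4 \sqrt{19267} \approx 1.3642 \cdot 10^{6}$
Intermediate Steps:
$w{\left(A,J \right)} = 7$ ($w{\left(A,J \right)} = -2 + \frac{1}{2} \cdot 18 = -2 + 9 = 7$)
$D{\left(S,R \right)} = 7$
$a{\left(u \right)} = u \left(-720 + u\right)$
$a{\left(-862 \right)} + \sqrt{D{\left(318,1029 \right)} + 308265} = - 862 \left(-720 - 862\right) + \sqrt{7 + 308265} = \left(-862\right) \left(-1582\right) + \sqrt{308272} = 1363684 + 4 \sqrt{19267}$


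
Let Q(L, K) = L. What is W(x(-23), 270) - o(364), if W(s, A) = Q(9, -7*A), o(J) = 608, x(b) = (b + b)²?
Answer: -599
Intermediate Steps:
x(b) = 4*b² (x(b) = (2*b)² = 4*b²)
W(s, A) = 9
W(x(-23), 270) - o(364) = 9 - 1*608 = 9 - 608 = -599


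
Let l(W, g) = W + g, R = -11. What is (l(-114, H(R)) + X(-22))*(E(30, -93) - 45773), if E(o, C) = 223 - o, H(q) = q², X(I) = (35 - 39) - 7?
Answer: 182320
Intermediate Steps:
X(I) = -11 (X(I) = -4 - 7 = -11)
(l(-114, H(R)) + X(-22))*(E(30, -93) - 45773) = ((-114 + (-11)²) - 11)*((223 - 1*30) - 45773) = ((-114 + 121) - 11)*((223 - 30) - 45773) = (7 - 11)*(193 - 45773) = -4*(-45580) = 182320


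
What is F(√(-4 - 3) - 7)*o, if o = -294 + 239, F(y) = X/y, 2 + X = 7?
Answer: 275/8 + 275*I*√7/56 ≈ 34.375 + 12.993*I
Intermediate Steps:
X = 5 (X = -2 + 7 = 5)
F(y) = 5/y
o = -55
F(√(-4 - 3) - 7)*o = (5/(√(-4 - 3) - 7))*(-55) = (5/(√(-7) - 7))*(-55) = (5/(I*√7 - 7))*(-55) = (5/(-7 + I*√7))*(-55) = -275/(-7 + I*√7)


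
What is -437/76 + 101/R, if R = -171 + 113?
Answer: -869/116 ≈ -7.4914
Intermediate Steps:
R = -58
-437/76 + 101/R = -437/76 + 101/(-58) = -437*1/76 + 101*(-1/58) = -23/4 - 101/58 = -869/116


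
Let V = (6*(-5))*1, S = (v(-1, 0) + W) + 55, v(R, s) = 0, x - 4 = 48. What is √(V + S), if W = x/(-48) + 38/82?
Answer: √1475385/246 ≈ 4.9376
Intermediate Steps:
x = 52 (x = 4 + 48 = 52)
W = -305/492 (W = 52/(-48) + 38/82 = 52*(-1/48) + 38*(1/82) = -13/12 + 19/41 = -305/492 ≈ -0.61992)
S = 26755/492 (S = (0 - 305/492) + 55 = -305/492 + 55 = 26755/492 ≈ 54.380)
V = -30 (V = -30*1 = -30)
√(V + S) = √(-30 + 26755/492) = √(11995/492) = √1475385/246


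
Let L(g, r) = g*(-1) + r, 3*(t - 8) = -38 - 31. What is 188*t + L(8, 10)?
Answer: -2818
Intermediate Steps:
t = -15 (t = 8 + (-38 - 31)/3 = 8 + (⅓)*(-69) = 8 - 23 = -15)
L(g, r) = r - g (L(g, r) = -g + r = r - g)
188*t + L(8, 10) = 188*(-15) + (10 - 1*8) = -2820 + (10 - 8) = -2820 + 2 = -2818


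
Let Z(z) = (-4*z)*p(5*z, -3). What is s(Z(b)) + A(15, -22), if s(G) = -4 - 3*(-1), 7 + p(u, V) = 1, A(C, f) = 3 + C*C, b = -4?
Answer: 227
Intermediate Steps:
A(C, f) = 3 + C**2
p(u, V) = -6 (p(u, V) = -7 + 1 = -6)
Z(z) = 24*z (Z(z) = -4*z*(-6) = 24*z)
s(G) = -1 (s(G) = -4 + 3 = -1)
s(Z(b)) + A(15, -22) = -1 + (3 + 15**2) = -1 + (3 + 225) = -1 + 228 = 227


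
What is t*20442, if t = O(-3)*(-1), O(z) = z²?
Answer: -183978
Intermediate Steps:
t = -9 (t = (-3)²*(-1) = 9*(-1) = -9)
t*20442 = -9*20442 = -183978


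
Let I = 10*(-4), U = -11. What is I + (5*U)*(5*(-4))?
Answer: 1060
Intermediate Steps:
I = -40
I + (5*U)*(5*(-4)) = -40 + (5*(-11))*(5*(-4)) = -40 - 55*(-20) = -40 + 1100 = 1060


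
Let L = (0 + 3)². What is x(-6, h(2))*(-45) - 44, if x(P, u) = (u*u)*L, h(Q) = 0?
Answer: -44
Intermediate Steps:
L = 9 (L = 3² = 9)
x(P, u) = 9*u² (x(P, u) = (u*u)*9 = u²*9 = 9*u²)
x(-6, h(2))*(-45) - 44 = (9*0²)*(-45) - 44 = (9*0)*(-45) - 44 = 0*(-45) - 44 = 0 - 44 = -44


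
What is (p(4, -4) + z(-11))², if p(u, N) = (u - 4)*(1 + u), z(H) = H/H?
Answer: 1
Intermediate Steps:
z(H) = 1
p(u, N) = (1 + u)*(-4 + u) (p(u, N) = (-4 + u)*(1 + u) = (1 + u)*(-4 + u))
(p(4, -4) + z(-11))² = ((-4 + 4² - 3*4) + 1)² = ((-4 + 16 - 12) + 1)² = (0 + 1)² = 1² = 1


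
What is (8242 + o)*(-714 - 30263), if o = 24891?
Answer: -1026360941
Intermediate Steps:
(8242 + o)*(-714 - 30263) = (8242 + 24891)*(-714 - 30263) = 33133*(-30977) = -1026360941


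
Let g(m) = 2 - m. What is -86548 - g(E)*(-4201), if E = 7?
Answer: -107553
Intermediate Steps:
-86548 - g(E)*(-4201) = -86548 - (2 - 1*7)*(-4201) = -86548 - (2 - 7)*(-4201) = -86548 - (-5)*(-4201) = -86548 - 1*21005 = -86548 - 21005 = -107553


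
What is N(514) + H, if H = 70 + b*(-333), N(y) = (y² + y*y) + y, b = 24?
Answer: 520984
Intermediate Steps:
N(y) = y + 2*y² (N(y) = (y² + y²) + y = 2*y² + y = y + 2*y²)
H = -7922 (H = 70 + 24*(-333) = 70 - 7992 = -7922)
N(514) + H = 514*(1 + 2*514) - 7922 = 514*(1 + 1028) - 7922 = 514*1029 - 7922 = 528906 - 7922 = 520984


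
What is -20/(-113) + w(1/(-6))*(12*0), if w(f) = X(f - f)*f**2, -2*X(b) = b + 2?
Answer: 20/113 ≈ 0.17699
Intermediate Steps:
X(b) = -1 - b/2 (X(b) = -(b + 2)/2 = -(2 + b)/2 = -1 - b/2)
w(f) = -f**2 (w(f) = (-1 - (f - f)/2)*f**2 = (-1 - 1/2*0)*f**2 = (-1 + 0)*f**2 = -f**2)
-20/(-113) + w(1/(-6))*(12*0) = -20/(-113) + (-(1/(-6))**2)*(12*0) = -20*(-1/113) - (-1/6)**2*0 = 20/113 - 1*1/36*0 = 20/113 - 1/36*0 = 20/113 + 0 = 20/113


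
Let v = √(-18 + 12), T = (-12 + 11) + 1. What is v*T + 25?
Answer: 25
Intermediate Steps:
T = 0 (T = -1 + 1 = 0)
v = I*√6 (v = √(-6) = I*√6 ≈ 2.4495*I)
v*T + 25 = (I*√6)*0 + 25 = 0 + 25 = 25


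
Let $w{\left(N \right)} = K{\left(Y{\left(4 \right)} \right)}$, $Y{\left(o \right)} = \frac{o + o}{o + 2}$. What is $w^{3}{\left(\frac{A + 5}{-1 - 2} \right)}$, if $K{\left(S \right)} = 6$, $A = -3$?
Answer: $216$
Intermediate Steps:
$Y{\left(o \right)} = \frac{2 o}{2 + o}$
$w{\left(N \right)} = 6$
$w^{3}{\left(\frac{A + 5}{-1 - 2} \right)} = 6^{3} = 216$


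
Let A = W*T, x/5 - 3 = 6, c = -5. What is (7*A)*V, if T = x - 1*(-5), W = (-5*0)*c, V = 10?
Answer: 0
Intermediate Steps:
x = 45 (x = 15 + 5*6 = 15 + 30 = 45)
W = 0 (W = -5*0*(-5) = 0*(-5) = 0)
T = 50 (T = 45 - 1*(-5) = 45 + 5 = 50)
A = 0 (A = 0*50 = 0)
(7*A)*V = (7*0)*10 = 0*10 = 0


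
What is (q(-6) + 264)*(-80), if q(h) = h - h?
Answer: -21120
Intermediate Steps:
q(h) = 0
(q(-6) + 264)*(-80) = (0 + 264)*(-80) = 264*(-80) = -21120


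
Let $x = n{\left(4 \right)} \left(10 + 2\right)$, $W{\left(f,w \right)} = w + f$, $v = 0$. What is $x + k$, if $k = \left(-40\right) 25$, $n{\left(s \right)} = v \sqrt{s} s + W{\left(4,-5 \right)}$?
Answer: $-1012$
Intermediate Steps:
$W{\left(f,w \right)} = f + w$
$n{\left(s \right)} = -1$ ($n{\left(s \right)} = 0 \sqrt{s} s + \left(4 - 5\right) = 0 s - 1 = 0 - 1 = -1$)
$x = -12$ ($x = - (10 + 2) = \left(-1\right) 12 = -12$)
$k = -1000$
$x + k = -12 - 1000 = -1012$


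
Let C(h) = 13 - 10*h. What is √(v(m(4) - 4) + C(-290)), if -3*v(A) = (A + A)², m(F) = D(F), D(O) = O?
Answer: √2913 ≈ 53.972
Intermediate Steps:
m(F) = F
v(A) = -4*A²/3 (v(A) = -(A + A)²/3 = -4*A²/3)
√(v(m(4) - 4) + C(-290)) = √(-4*(4 - 4)²/3 + (13 - 10*(-290))) = √(-4/3*0² + (13 + 2900)) = √(-4/3*0 + 2913) = √(0 + 2913) = √2913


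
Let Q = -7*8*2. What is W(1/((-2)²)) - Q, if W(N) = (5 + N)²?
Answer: 2233/16 ≈ 139.56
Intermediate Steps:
Q = -112 (Q = -56*2 = -112)
W(1/((-2)²)) - Q = (5 + 1/((-2)²))² - 1*(-112) = (5 + 1/4)² + 112 = (5 + ¼)² + 112 = (21/4)² + 112 = 441/16 + 112 = 2233/16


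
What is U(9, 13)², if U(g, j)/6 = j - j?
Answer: 0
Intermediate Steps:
U(g, j) = 0 (U(g, j) = 6*(j - j) = 6*0 = 0)
U(9, 13)² = 0² = 0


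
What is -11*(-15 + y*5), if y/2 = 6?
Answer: -495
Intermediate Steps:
y = 12 (y = 2*6 = 12)
-11*(-15 + y*5) = -11*(-15 + 12*5) = -11*(-15 + 60) = -11*45 = -495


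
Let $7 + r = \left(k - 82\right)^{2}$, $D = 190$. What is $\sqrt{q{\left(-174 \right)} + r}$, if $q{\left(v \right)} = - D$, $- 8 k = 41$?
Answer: $\frac{\sqrt{473201}}{8} \approx 85.987$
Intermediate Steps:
$k = - \frac{41}{8}$ ($k = \left(- \frac{1}{8}\right) 41 = - \frac{41}{8} \approx -5.125$)
$q{\left(v \right)} = -190$ ($q{\left(v \right)} = \left(-1\right) 190 = -190$)
$r = \frac{485361}{64}$ ($r = -7 + \left(- \frac{41}{8} - 82\right)^{2} = -7 + \left(- \frac{697}{8}\right)^{2} = -7 + \frac{485809}{64} = \frac{485361}{64} \approx 7583.8$)
$\sqrt{q{\left(-174 \right)} + r} = \sqrt{-190 + \frac{485361}{64}} = \sqrt{\frac{473201}{64}} = \frac{\sqrt{473201}}{8}$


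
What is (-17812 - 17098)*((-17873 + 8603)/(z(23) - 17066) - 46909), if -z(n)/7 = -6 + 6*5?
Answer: 14110978710380/8617 ≈ 1.6376e+9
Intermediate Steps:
z(n) = -168 (z(n) = -7*(-6 + 6*5) = -7*(-6 + 30) = -7*24 = -168)
(-17812 - 17098)*((-17873 + 8603)/(z(23) - 17066) - 46909) = (-17812 - 17098)*((-17873 + 8603)/(-168 - 17066) - 46909) = -34910*(-9270/(-17234) - 46909) = -34910*(-9270*(-1/17234) - 46909) = -34910*(4635/8617 - 46909) = -34910*(-404210218/8617) = 14110978710380/8617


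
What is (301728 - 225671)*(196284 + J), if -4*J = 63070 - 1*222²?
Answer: 29333283475/2 ≈ 1.4667e+10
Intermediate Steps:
J = -6893/2 (J = -(63070 - 1*222²)/4 = -(63070 - 1*49284)/4 = -(63070 - 49284)/4 = -¼*13786 = -6893/2 ≈ -3446.5)
(301728 - 225671)*(196284 + J) = (301728 - 225671)*(196284 - 6893/2) = 76057*(385675/2) = 29333283475/2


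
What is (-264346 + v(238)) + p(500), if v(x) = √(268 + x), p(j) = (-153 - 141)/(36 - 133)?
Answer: -25641268/97 + √506 ≈ -2.6432e+5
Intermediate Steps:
p(j) = 294/97 (p(j) = -294/(-97) = -294*(-1/97) = 294/97)
(-264346 + v(238)) + p(500) = (-264346 + √(268 + 238)) + 294/97 = (-264346 + √506) + 294/97 = -25641268/97 + √506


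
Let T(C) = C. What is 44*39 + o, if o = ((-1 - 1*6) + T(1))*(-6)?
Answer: 1752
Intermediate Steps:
o = 36 (o = ((-1 - 1*6) + 1)*(-6) = ((-1 - 6) + 1)*(-6) = (-7 + 1)*(-6) = -6*(-6) = 36)
44*39 + o = 44*39 + 36 = 1716 + 36 = 1752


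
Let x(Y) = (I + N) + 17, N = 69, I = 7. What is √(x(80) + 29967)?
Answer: 6*√835 ≈ 173.38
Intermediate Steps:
x(Y) = 93 (x(Y) = (7 + 69) + 17 = 76 + 17 = 93)
√(x(80) + 29967) = √(93 + 29967) = √30060 = 6*√835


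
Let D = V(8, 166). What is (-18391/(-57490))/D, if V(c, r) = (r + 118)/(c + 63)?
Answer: 18391/229960 ≈ 0.079975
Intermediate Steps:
V(c, r) = (118 + r)/(63 + c)
D = 4 (D = (118 + 166)/(63 + 8) = 284/71 = (1/71)*284 = 4)
(-18391/(-57490))/D = -18391/(-57490)/4 = -18391*(-1/57490)*(¼) = (18391/57490)*(¼) = 18391/229960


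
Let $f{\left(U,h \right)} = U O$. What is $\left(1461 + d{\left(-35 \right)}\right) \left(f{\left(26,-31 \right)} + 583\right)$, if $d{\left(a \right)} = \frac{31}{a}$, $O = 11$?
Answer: $\frac{44409376}{35} \approx 1.2688 \cdot 10^{6}$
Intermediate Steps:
$f{\left(U,h \right)} = 11 U$ ($f{\left(U,h \right)} = U 11 = 11 U$)
$\left(1461 + d{\left(-35 \right)}\right) \left(f{\left(26,-31 \right)} + 583\right) = \left(1461 + \frac{31}{-35}\right) \left(11 \cdot 26 + 583\right) = \left(1461 + 31 \left(- \frac{1}{35}\right)\right) \left(286 + 583\right) = \left(1461 - \frac{31}{35}\right) 869 = \frac{51104}{35} \cdot 869 = \frac{44409376}{35}$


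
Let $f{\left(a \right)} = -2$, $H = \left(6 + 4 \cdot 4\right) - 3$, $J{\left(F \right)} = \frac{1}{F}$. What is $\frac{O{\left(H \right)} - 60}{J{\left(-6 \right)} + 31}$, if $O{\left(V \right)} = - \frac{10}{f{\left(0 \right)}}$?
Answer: $- \frac{66}{37} \approx -1.7838$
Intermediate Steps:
$H = 19$ ($H = \left(6 + 16\right) - 3 = 22 - 3 = 19$)
$O{\left(V \right)} = 5$ ($O{\left(V \right)} = - \frac{10}{-2} = \left(-10\right) \left(- \frac{1}{2}\right) = 5$)
$\frac{O{\left(H \right)} - 60}{J{\left(-6 \right)} + 31} = \frac{5 - 60}{\frac{1}{-6} + 31} = \frac{1}{- \frac{1}{6} + 31} \left(-55\right) = \frac{1}{\frac{185}{6}} \left(-55\right) = \frac{6}{185} \left(-55\right) = - \frac{66}{37}$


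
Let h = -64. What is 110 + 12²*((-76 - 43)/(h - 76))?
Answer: 1162/5 ≈ 232.40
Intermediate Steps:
110 + 12²*((-76 - 43)/(h - 76)) = 110 + 12²*((-76 - 43)/(-64 - 76)) = 110 + 144*(-119/(-140)) = 110 + 144*(-119*(-1/140)) = 110 + 144*(17/20) = 110 + 612/5 = 1162/5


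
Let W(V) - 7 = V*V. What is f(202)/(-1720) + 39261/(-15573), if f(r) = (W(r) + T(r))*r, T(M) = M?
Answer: -21514001603/4464260 ≈ -4819.2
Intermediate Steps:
W(V) = 7 + V² (W(V) = 7 + V*V = 7 + V²)
f(r) = r*(7 + r + r²) (f(r) = ((7 + r²) + r)*r = (7 + r + r²)*r = r*(7 + r + r²))
f(202)/(-1720) + 39261/(-15573) = (202*(7 + 202 + 202²))/(-1720) + 39261/(-15573) = (202*(7 + 202 + 40804))*(-1/1720) + 39261*(-1/15573) = (202*41013)*(-1/1720) - 13087/5191 = 8284626*(-1/1720) - 13087/5191 = -4142313/860 - 13087/5191 = -21514001603/4464260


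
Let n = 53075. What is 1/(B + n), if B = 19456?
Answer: 1/72531 ≈ 1.3787e-5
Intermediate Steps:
1/(B + n) = 1/(19456 + 53075) = 1/72531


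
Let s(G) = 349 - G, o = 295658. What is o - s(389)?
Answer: 295698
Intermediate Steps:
o - s(389) = 295658 - (349 - 1*389) = 295658 - (349 - 389) = 295658 - 1*(-40) = 295658 + 40 = 295698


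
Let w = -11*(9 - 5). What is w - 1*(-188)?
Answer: 144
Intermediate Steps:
w = -44 (w = -11*4 = -44)
w - 1*(-188) = -44 - 1*(-188) = -44 + 188 = 144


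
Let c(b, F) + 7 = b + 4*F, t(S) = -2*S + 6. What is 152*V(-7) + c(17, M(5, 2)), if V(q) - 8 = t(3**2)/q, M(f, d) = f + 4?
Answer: 10658/7 ≈ 1522.6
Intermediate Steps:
t(S) = 6 - 2*S
M(f, d) = 4 + f
V(q) = 8 - 12/q (V(q) = 8 + (6 - 2*3**2)/q = 8 + (6 - 2*9)/q = 8 + (6 - 18)/q = 8 - 12/q)
c(b, F) = -7 + b + 4*F (c(b, F) = -7 + (b + 4*F) = -7 + b + 4*F)
152*V(-7) + c(17, M(5, 2)) = 152*(8 - 12/(-7)) + (-7 + 17 + 4*(4 + 5)) = 152*(8 - 12*(-1/7)) + (-7 + 17 + 4*9) = 152*(8 + 12/7) + (-7 + 17 + 36) = 152*(68/7) + 46 = 10336/7 + 46 = 10658/7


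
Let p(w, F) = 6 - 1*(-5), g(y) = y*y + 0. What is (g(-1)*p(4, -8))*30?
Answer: 330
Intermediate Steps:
g(y) = y² (g(y) = y² + 0 = y²)
p(w, F) = 11 (p(w, F) = 6 + 5 = 11)
(g(-1)*p(4, -8))*30 = ((-1)²*11)*30 = (1*11)*30 = 11*30 = 330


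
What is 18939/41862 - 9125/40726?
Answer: 32443247/142072651 ≈ 0.22836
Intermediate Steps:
18939/41862 - 9125/40726 = 18939*(1/41862) - 9125*1/40726 = 6313/13954 - 9125/40726 = 32443247/142072651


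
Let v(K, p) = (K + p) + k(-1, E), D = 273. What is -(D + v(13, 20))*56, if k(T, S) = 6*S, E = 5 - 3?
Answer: -17808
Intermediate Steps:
E = 2
v(K, p) = 12 + K + p (v(K, p) = (K + p) + 6*2 = (K + p) + 12 = 12 + K + p)
-(D + v(13, 20))*56 = -(273 + (12 + 13 + 20))*56 = -(273 + 45)*56 = -318*56 = -1*17808 = -17808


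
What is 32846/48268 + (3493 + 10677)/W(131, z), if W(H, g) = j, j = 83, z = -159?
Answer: 31212899/182102 ≈ 171.40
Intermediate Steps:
W(H, g) = 83
32846/48268 + (3493 + 10677)/W(131, z) = 32846/48268 + (3493 + 10677)/83 = 32846*(1/48268) + 14170*(1/83) = 1493/2194 + 14170/83 = 31212899/182102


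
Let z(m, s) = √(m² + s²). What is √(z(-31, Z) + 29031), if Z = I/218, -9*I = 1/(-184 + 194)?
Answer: √(310425579900 + 545*√369931568401)/3270 ≈ 170.48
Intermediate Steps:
I = -1/90 (I = -1/(9*(-184 + 194)) = -⅑/10 = -⅑*⅒ = -1/90 ≈ -0.011111)
Z = -1/19620 (Z = -1/90/218 = -1/90*1/218 = -1/19620 ≈ -5.0968e-5)
√(z(-31, Z) + 29031) = √(√((-31)² + (-1/19620)²) + 29031) = √(√(961 + 1/384944400) + 29031) = √(√(369931568401/384944400) + 29031) = √(√369931568401/19620 + 29031) = √(29031 + √369931568401/19620)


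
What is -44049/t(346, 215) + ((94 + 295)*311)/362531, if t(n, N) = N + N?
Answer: -15917107049/155888330 ≈ -102.11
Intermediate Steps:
t(n, N) = 2*N
-44049/t(346, 215) + ((94 + 295)*311)/362531 = -44049/(2*215) + ((94 + 295)*311)/362531 = -44049/430 + (389*311)*(1/362531) = -44049*1/430 + 120979*(1/362531) = -44049/430 + 120979/362531 = -15917107049/155888330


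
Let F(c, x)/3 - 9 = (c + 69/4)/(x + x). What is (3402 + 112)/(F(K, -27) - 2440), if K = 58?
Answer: -253008/174037 ≈ -1.4538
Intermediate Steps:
F(c, x) = 27 + 3*(69/4 + c)/(2*x) (F(c, x) = 27 + 3*((c + 69/4)/(x + x)) = 27 + 3*((c + 69*(¼))/((2*x))) = 27 + 3*((c + 69/4)*(1/(2*x))) = 27 + 3*((69/4 + c)*(1/(2*x))) = 27 + 3*((69/4 + c)/(2*x)) = 27 + 3*(69/4 + c)/(2*x))
(3402 + 112)/(F(K, -27) - 2440) = (3402 + 112)/((3/8)*(69 + 4*58 + 72*(-27))/(-27) - 2440) = 3514/((3/8)*(-1/27)*(69 + 232 - 1944) - 2440) = 3514/((3/8)*(-1/27)*(-1643) - 2440) = 3514/(1643/72 - 2440) = 3514/(-174037/72) = 3514*(-72/174037) = -253008/174037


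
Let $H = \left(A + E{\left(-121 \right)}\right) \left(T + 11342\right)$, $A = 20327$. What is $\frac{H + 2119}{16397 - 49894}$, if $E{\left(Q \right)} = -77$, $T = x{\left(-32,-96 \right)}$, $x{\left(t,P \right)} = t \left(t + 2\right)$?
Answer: $- \frac{5793433}{779} \approx -7437.0$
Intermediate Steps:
$x{\left(t,P \right)} = t \left(2 + t\right)$
$T = 960$ ($T = - 32 \left(2 - 32\right) = \left(-32\right) \left(-30\right) = 960$)
$H = 249115500$ ($H = \left(20327 - 77\right) \left(960 + 11342\right) = 20250 \cdot 12302 = 249115500$)
$\frac{H + 2119}{16397 - 49894} = \frac{249115500 + 2119}{16397 - 49894} = \frac{249117619}{-33497} = 249117619 \left(- \frac{1}{33497}\right) = - \frac{5793433}{779}$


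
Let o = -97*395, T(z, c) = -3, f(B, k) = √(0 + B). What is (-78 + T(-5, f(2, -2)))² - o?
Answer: 44876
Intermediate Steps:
f(B, k) = √B
o = -38315 (o = -1*38315 = -38315)
(-78 + T(-5, f(2, -2)))² - o = (-78 - 3)² - 1*(-38315) = (-81)² + 38315 = 6561 + 38315 = 44876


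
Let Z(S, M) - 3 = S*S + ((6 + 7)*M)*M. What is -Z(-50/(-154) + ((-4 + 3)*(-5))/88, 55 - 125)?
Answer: -24172540793/379456 ≈ -63703.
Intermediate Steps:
Z(S, M) = 3 + S² + 13*M² (Z(S, M) = 3 + (S*S + ((6 + 7)*M)*M) = 3 + (S² + (13*M)*M) = 3 + (S² + 13*M²) = 3 + S² + 13*M²)
-Z(-50/(-154) + ((-4 + 3)*(-5))/88, 55 - 125) = -(3 + (-50/(-154) + ((-4 + 3)*(-5))/88)² + 13*(55 - 125)²) = -(3 + (-50*(-1/154) - 1*(-5)*(1/88))² + 13*(-70)²) = -(3 + (25/77 + 5*(1/88))² + 13*4900) = -(3 + (25/77 + 5/88)² + 63700) = -(3 + (235/616)² + 63700) = -(3 + 55225/379456 + 63700) = -1*24172540793/379456 = -24172540793/379456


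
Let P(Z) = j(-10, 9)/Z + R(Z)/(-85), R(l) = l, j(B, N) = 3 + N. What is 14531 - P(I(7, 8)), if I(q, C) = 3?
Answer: 1234798/85 ≈ 14527.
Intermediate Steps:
P(Z) = 12/Z - Z/85 (P(Z) = (3 + 9)/Z + Z/(-85) = 12/Z + Z*(-1/85) = 12/Z - Z/85)
14531 - P(I(7, 8)) = 14531 - (12/3 - 1/85*3) = 14531 - (12*(⅓) - 3/85) = 14531 - (4 - 3/85) = 14531 - 1*337/85 = 14531 - 337/85 = 1234798/85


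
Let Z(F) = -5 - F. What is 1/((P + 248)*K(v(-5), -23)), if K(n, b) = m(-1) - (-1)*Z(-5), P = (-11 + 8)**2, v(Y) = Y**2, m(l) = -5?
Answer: -1/1285 ≈ -0.00077821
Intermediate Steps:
P = 9 (P = (-3)**2 = 9)
K(n, b) = -5 (K(n, b) = -5 - (-1)*(-5 - 1*(-5)) = -5 - (-1)*(-5 + 5) = -5 - (-1)*0 = -5 - 1*0 = -5 + 0 = -5)
1/((P + 248)*K(v(-5), -23)) = 1/((9 + 248)*(-5)) = 1/(257*(-5)) = 1/(-1285) = -1/1285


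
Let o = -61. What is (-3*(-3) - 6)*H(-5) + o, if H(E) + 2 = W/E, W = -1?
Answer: -332/5 ≈ -66.400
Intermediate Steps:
H(E) = -2 - 1/E
(-3*(-3) - 6)*H(-5) + o = (-3*(-3) - 6)*(-2 - 1/(-5)) - 61 = (9 - 6)*(-2 - 1*(-⅕)) - 61 = 3*(-2 + ⅕) - 61 = 3*(-9/5) - 61 = -27/5 - 61 = -332/5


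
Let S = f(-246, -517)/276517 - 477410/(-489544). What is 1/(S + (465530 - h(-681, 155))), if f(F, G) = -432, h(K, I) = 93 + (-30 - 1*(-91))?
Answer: 67683619124/31498397833699605 ≈ 2.1488e-6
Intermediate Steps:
h(K, I) = 154 (h(K, I) = 93 + (-30 + 91) = 93 + 61 = 154)
S = 65900248981/67683619124 (S = -432/276517 - 477410/(-489544) = -432*1/276517 - 477410*(-1/489544) = -432/276517 + 238705/244772 = 65900248981/67683619124 ≈ 0.97365)
1/(S + (465530 - h(-681, 155))) = 1/(65900248981/67683619124 + (465530 - 1*154)) = 1/(65900248981/67683619124 + (465530 - 154)) = 1/(65900248981/67683619124 + 465376) = 1/(31498397833699605/67683619124) = 67683619124/31498397833699605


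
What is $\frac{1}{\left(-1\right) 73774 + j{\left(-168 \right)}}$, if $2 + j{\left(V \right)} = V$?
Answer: $- \frac{1}{73944} \approx -1.3524 \cdot 10^{-5}$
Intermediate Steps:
$j{\left(V \right)} = -2 + V$
$\frac{1}{\left(-1\right) 73774 + j{\left(-168 \right)}} = \frac{1}{\left(-1\right) 73774 - 170} = \frac{1}{-73774 - 170} = \frac{1}{-73944} = - \frac{1}{73944}$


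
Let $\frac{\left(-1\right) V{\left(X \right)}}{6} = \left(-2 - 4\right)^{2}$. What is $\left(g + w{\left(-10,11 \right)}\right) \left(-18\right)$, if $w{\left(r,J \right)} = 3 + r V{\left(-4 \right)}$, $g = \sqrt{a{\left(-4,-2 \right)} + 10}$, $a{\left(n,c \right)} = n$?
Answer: $-38934 - 18 \sqrt{6} \approx -38978.0$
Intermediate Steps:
$V{\left(X \right)} = -216$ ($V{\left(X \right)} = - 6 \left(-2 - 4\right)^{2} = - 6 \left(-6\right)^{2} = \left(-6\right) 36 = -216$)
$g = \sqrt{6}$ ($g = \sqrt{-4 + 10} = \sqrt{6} \approx 2.4495$)
$w{\left(r,J \right)} = 3 - 216 r$ ($w{\left(r,J \right)} = 3 + r \left(-216\right) = 3 - 216 r$)
$\left(g + w{\left(-10,11 \right)}\right) \left(-18\right) = \left(\sqrt{6} + \left(3 - -2160\right)\right) \left(-18\right) = \left(\sqrt{6} + \left(3 + 2160\right)\right) \left(-18\right) = \left(\sqrt{6} + 2163\right) \left(-18\right) = \left(2163 + \sqrt{6}\right) \left(-18\right) = -38934 - 18 \sqrt{6}$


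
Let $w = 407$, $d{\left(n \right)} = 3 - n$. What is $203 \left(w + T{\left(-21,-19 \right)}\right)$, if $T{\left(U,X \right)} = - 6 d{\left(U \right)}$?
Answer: $53389$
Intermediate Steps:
$T{\left(U,X \right)} = -18 + 6 U$ ($T{\left(U,X \right)} = - 6 \left(3 - U\right) = -18 + 6 U$)
$203 \left(w + T{\left(-21,-19 \right)}\right) = 203 \left(407 + \left(-18 + 6 \left(-21\right)\right)\right) = 203 \left(407 - 144\right) = 203 \cdot 263 = 53389$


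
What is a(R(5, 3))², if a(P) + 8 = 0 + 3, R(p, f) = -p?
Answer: 25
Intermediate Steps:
a(P) = -5 (a(P) = -8 + (0 + 3) = -8 + 3 = -5)
a(R(5, 3))² = (-5)² = 25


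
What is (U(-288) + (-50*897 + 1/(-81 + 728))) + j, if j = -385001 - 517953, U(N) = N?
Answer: -613415523/647 ≈ -9.4809e+5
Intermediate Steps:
j = -902954
(U(-288) + (-50*897 + 1/(-81 + 728))) + j = (-288 + (-50*897 + 1/(-81 + 728))) - 902954 = (-288 + (-44850 + 1/647)) - 902954 = (-288 - 29017949/647) - 902954 = -29204285/647 - 902954 = -613415523/647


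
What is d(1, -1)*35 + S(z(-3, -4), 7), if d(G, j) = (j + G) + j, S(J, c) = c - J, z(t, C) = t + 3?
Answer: -28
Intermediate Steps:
z(t, C) = 3 + t
d(G, j) = G + 2*j (d(G, j) = (G + j) + j = G + 2*j)
d(1, -1)*35 + S(z(-3, -4), 7) = (1 + 2*(-1))*35 + (7 - (3 - 3)) = (1 - 2)*35 + (7 - 1*0) = -1*35 + (7 + 0) = -35 + 7 = -28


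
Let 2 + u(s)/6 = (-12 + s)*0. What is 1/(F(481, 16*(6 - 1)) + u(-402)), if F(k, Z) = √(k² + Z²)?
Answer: 12/237617 + √237761/237617 ≈ 0.0021026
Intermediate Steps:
u(s) = -12 (u(s) = -12 + 6*((-12 + s)*0) = -12 + 6*0 = -12 + 0 = -12)
F(k, Z) = √(Z² + k²)
1/(F(481, 16*(6 - 1)) + u(-402)) = 1/(√((16*(6 - 1))² + 481²) - 12) = 1/(√((16*5)² + 231361) - 12) = 1/(√(80² + 231361) - 12) = 1/(√(6400 + 231361) - 12) = 1/(√237761 - 12) = 1/(-12 + √237761)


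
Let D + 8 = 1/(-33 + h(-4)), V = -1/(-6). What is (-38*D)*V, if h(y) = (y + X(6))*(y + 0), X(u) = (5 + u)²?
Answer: 76171/1503 ≈ 50.679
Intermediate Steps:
h(y) = y*(121 + y) (h(y) = (y + (5 + 6)²)*(y + 0) = (y + 11²)*y = (y + 121)*y = (121 + y)*y = y*(121 + y))
V = ⅙ (V = -1*(-⅙) = ⅙ ≈ 0.16667)
D = -4009/501 (D = -8 + 1/(-33 - 4*(121 - 4)) = -8 + 1/(-33 - 4*117) = -8 + 1/(-33 - 468) = -8 + 1/(-501) = -8 - 1/501 = -4009/501 ≈ -8.0020)
(-38*D)*V = -38*(-4009/501)*(⅙) = (152342/501)*(⅙) = 76171/1503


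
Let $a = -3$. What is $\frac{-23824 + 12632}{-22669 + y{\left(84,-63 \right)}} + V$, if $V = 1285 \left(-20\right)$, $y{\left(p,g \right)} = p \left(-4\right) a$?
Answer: $- \frac{556676508}{21661} \approx -25699.0$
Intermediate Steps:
$y{\left(p,g \right)} = 12 p$ ($y{\left(p,g \right)} = p \left(-4\right) \left(-3\right) = - 4 p \left(-3\right) = 12 p$)
$V = -25700$
$\frac{-23824 + 12632}{-22669 + y{\left(84,-63 \right)}} + V = \frac{-23824 + 12632}{-22669 + 12 \cdot 84} - 25700 = - \frac{11192}{-22669 + 1008} - 25700 = - \frac{11192}{-21661} - 25700 = \left(-11192\right) \left(- \frac{1}{21661}\right) - 25700 = \frac{11192}{21661} - 25700 = - \frac{556676508}{21661}$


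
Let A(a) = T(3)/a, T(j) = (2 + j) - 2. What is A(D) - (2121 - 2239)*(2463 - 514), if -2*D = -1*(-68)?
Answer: 7819385/34 ≈ 2.2998e+5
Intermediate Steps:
D = -34 (D = -(-1)*(-68)/2 = -½*68 = -34)
T(j) = j
A(a) = 3/a
A(D) - (2121 - 2239)*(2463 - 514) = 3/(-34) - (2121 - 2239)*(2463 - 514) = 3*(-1/34) - (-118)*1949 = -3/34 - 1*(-229982) = -3/34 + 229982 = 7819385/34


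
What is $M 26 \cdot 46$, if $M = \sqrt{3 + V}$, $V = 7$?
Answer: $1196 \sqrt{10} \approx 3782.1$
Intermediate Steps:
$M = \sqrt{10}$ ($M = \sqrt{3 + 7} = \sqrt{10} \approx 3.1623$)
$M 26 \cdot 46 = \sqrt{10} \cdot 26 \cdot 46 = 26 \sqrt{10} \cdot 46 = 1196 \sqrt{10}$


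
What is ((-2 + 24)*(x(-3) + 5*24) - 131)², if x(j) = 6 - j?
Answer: 7327849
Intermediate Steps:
((-2 + 24)*(x(-3) + 5*24) - 131)² = ((-2 + 24)*((6 - 1*(-3)) + 5*24) - 131)² = (22*((6 + 3) + 120) - 131)² = (22*(9 + 120) - 131)² = (22*129 - 131)² = (2838 - 131)² = 2707² = 7327849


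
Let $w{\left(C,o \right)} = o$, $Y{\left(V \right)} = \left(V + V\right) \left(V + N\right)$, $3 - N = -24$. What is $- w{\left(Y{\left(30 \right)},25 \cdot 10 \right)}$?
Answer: $-250$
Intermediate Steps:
$N = 27$ ($N = 3 - -24 = 3 + 24 = 27$)
$Y{\left(V \right)} = 2 V \left(27 + V\right)$ ($Y{\left(V \right)} = \left(V + V\right) \left(V + 27\right) = 2 V \left(27 + V\right)$)
$- w{\left(Y{\left(30 \right)},25 \cdot 10 \right)} = - 25 \cdot 10 = \left(-1\right) 250 = -250$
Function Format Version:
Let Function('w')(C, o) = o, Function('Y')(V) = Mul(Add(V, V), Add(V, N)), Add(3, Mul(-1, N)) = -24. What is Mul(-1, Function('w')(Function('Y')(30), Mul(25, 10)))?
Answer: -250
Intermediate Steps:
N = 27 (N = Add(3, Mul(-1, -24)) = Add(3, 24) = 27)
Function('Y')(V) = Mul(2, V, Add(27, V)) (Function('Y')(V) = Mul(Add(V, V), Add(V, 27)) = Mul(Mul(2, V), Add(27, V)) = Mul(2, V, Add(27, V)))
Mul(-1, Function('w')(Function('Y')(30), Mul(25, 10))) = Mul(-1, Mul(25, 10)) = Mul(-1, 250) = -250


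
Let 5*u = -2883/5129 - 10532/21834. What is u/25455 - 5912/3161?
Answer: -1685293079361337/901080522589743 ≈ -1.8703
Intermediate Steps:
u = -11696605/55993293 (u = (-2883/5129 - 10532/21834)/5 = (-2883*1/5129 - 10532*1/21834)/5 = (-2883/5129 - 5266/10917)/5 = (⅕)*(-58483025/55993293) = -11696605/55993293 ≈ -0.20889)
u/25455 - 5912/3161 = -11696605/55993293/25455 - 5912/3161 = -11696605/55993293*1/25455 - 5912*1/3161 = -2339321/285061854663 - 5912/3161 = -1685293079361337/901080522589743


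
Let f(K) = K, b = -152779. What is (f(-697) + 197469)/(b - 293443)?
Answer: -98386/223111 ≈ -0.44097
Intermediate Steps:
(f(-697) + 197469)/(b - 293443) = (-697 + 197469)/(-152779 - 293443) = 196772/(-446222) = 196772*(-1/446222) = -98386/223111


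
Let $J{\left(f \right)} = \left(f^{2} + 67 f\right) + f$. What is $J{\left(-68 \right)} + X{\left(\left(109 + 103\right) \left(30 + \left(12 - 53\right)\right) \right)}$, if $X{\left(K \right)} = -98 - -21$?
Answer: $-77$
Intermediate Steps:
$X{\left(K \right)} = -77$ ($X{\left(K \right)} = -98 + 21 = -77$)
$J{\left(f \right)} = f^{2} + 68 f$
$J{\left(-68 \right)} + X{\left(\left(109 + 103\right) \left(30 + \left(12 - 53\right)\right) \right)} = - 68 \left(68 - 68\right) - 77 = \left(-68\right) 0 - 77 = 0 - 77 = -77$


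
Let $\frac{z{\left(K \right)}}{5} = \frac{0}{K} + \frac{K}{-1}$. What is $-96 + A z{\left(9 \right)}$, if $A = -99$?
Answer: $4359$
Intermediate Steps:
$z{\left(K \right)} = - 5 K$ ($z{\left(K \right)} = 5 \left(\frac{0}{K} + \frac{K}{-1}\right) = 5 \left(0 + K \left(-1\right)\right) = 5 \left(0 - K\right) = 5 \left(- K\right) = - 5 K$)
$-96 + A z{\left(9 \right)} = -96 - 99 \left(\left(-5\right) 9\right) = -96 - -4455 = -96 + 4455 = 4359$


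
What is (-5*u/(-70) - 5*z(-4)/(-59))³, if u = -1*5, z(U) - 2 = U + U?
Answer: -365525875/563559976 ≈ -0.64860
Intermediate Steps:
z(U) = 2 + 2*U (z(U) = 2 + (U + U) = 2 + 2*U)
u = -5
(-5*u/(-70) - 5*z(-4)/(-59))³ = (-5*(-5)/(-70) - 5*(2 + 2*(-4))/(-59))³ = (25*(-1/70) - 5*(2 - 8)*(-1/59))³ = (-5/14 - 5*(-6)*(-1/59))³ = (-5/14 + 30*(-1/59))³ = (-5/14 - 30/59)³ = (-715/826)³ = -365525875/563559976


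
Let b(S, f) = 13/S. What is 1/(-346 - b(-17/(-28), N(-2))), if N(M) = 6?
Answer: -17/6246 ≈ -0.0027217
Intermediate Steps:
1/(-346 - b(-17/(-28), N(-2))) = 1/(-346 - 13/((-17/(-28)))) = 1/(-346 - 13/((-17*(-1/28)))) = 1/(-346 - 13/17/28) = 1/(-346 - 13*28/17) = 1/(-346 - 1*364/17) = 1/(-346 - 364/17) = 1/(-6246/17) = -17/6246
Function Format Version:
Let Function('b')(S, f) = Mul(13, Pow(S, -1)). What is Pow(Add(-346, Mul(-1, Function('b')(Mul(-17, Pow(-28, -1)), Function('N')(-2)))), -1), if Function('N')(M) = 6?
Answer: Rational(-17, 6246) ≈ -0.0027217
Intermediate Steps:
Pow(Add(-346, Mul(-1, Function('b')(Mul(-17, Pow(-28, -1)), Function('N')(-2)))), -1) = Pow(Add(-346, Mul(-1, Mul(13, Pow(Mul(-17, Pow(-28, -1)), -1)))), -1) = Pow(Add(-346, Mul(-1, Mul(13, Pow(Mul(-17, Rational(-1, 28)), -1)))), -1) = Pow(Add(-346, Mul(-1, Mul(13, Pow(Rational(17, 28), -1)))), -1) = Pow(Add(-346, Mul(-1, Mul(13, Rational(28, 17)))), -1) = Pow(Add(-346, Mul(-1, Rational(364, 17))), -1) = Pow(Add(-346, Rational(-364, 17)), -1) = Pow(Rational(-6246, 17), -1) = Rational(-17, 6246)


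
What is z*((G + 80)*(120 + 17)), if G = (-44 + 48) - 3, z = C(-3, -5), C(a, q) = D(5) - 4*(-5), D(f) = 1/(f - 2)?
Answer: 225639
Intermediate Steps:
D(f) = 1/(-2 + f)
C(a, q) = 61/3 (C(a, q) = 1/(-2 + 5) - 4*(-5) = 1/3 + 20 = ⅓ + 20 = 61/3)
z = 61/3 ≈ 20.333
G = 1 (G = 4 - 3 = 1)
z*((G + 80)*(120 + 17)) = 61*((1 + 80)*(120 + 17))/3 = 61*(81*137)/3 = (61/3)*11097 = 225639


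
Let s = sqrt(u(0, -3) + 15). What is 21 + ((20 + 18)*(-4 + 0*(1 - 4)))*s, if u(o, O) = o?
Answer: 21 - 152*sqrt(15) ≈ -567.69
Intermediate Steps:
s = sqrt(15) (s = sqrt(0 + 15) = sqrt(15) ≈ 3.8730)
21 + ((20 + 18)*(-4 + 0*(1 - 4)))*s = 21 + ((20 + 18)*(-4 + 0*(1 - 4)))*sqrt(15) = 21 + (38*(-4 + 0*(-3)))*sqrt(15) = 21 + (38*(-4 + 0))*sqrt(15) = 21 + (38*(-4))*sqrt(15) = 21 - 152*sqrt(15)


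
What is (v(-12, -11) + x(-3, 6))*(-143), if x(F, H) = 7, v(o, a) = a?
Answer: 572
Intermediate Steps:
(v(-12, -11) + x(-3, 6))*(-143) = (-11 + 7)*(-143) = -4*(-143) = 572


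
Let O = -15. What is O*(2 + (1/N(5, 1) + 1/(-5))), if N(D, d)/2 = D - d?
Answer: -231/8 ≈ -28.875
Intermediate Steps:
N(D, d) = -2*d + 2*D (N(D, d) = 2*(D - d) = -2*d + 2*D)
O*(2 + (1/N(5, 1) + 1/(-5))) = -15*(2 + (1/(-2*1 + 2*5) + 1/(-5))) = -15*(2 + (1/(-2 + 10) + 1*(-1/5))) = -15*(2 + (1/8 - 1/5)) = -15*(2 - 3/40) = -15*77/40 = -231/8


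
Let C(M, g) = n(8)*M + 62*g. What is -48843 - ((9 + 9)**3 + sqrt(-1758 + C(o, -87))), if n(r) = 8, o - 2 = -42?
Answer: -54675 - 4*I*sqrt(467) ≈ -54675.0 - 86.441*I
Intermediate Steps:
o = -40 (o = 2 - 42 = -40)
C(M, g) = 8*M + 62*g
-48843 - ((9 + 9)**3 + sqrt(-1758 + C(o, -87))) = -48843 - ((9 + 9)**3 + sqrt(-1758 + (8*(-40) + 62*(-87)))) = -48843 - (18**3 + sqrt(-1758 + (-320 - 5394))) = -48843 - (5832 + sqrt(-1758 - 5714)) = -48843 - (5832 + sqrt(-7472)) = -48843 - (5832 + 4*I*sqrt(467)) = -48843 + (-5832 - 4*I*sqrt(467)) = -54675 - 4*I*sqrt(467)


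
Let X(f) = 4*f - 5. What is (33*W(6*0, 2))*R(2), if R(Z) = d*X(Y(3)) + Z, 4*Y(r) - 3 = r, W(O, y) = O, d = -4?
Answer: 0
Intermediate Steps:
Y(r) = ¾ + r/4
X(f) = -5 + 4*f
R(Z) = -4 + Z (R(Z) = -4*(-5 + 4*(¾ + (¼)*3)) + Z = -4*(-5 + 4*(¾ + ¾)) + Z = -4*(-5 + 4*(3/2)) + Z = -4*(-5 + 6) + Z = -4*1 + Z = -4 + Z)
(33*W(6*0, 2))*R(2) = (33*(6*0))*(-4 + 2) = (33*0)*(-2) = 0*(-2) = 0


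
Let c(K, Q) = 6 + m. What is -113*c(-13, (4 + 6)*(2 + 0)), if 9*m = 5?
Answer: -6667/9 ≈ -740.78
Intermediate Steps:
m = 5/9 (m = (⅑)*5 = 5/9 ≈ 0.55556)
c(K, Q) = 59/9 (c(K, Q) = 6 + 5/9 = 59/9)
-113*c(-13, (4 + 6)*(2 + 0)) = -113*59/9 = -6667/9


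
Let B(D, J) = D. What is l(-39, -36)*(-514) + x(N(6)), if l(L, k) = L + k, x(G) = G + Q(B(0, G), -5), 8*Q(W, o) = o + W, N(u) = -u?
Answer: 308347/8 ≈ 38543.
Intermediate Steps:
Q(W, o) = W/8 + o/8 (Q(W, o) = (o + W)/8 = (W + o)/8 = W/8 + o/8)
x(G) = -5/8 + G (x(G) = G + ((⅛)*0 + (⅛)*(-5)) = G + (0 - 5/8) = G - 5/8 = -5/8 + G)
l(-39, -36)*(-514) + x(N(6)) = (-39 - 36)*(-514) + (-5/8 - 1*6) = -75*(-514) + (-5/8 - 6) = 38550 - 53/8 = 308347/8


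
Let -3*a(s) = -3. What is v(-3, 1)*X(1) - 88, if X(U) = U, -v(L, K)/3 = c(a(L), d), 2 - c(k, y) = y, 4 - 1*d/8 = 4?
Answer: -94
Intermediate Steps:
d = 0 (d = 32 - 8*4 = 32 - 32 = 0)
a(s) = 1 (a(s) = -1/3*(-3) = 1)
c(k, y) = 2 - y
v(L, K) = -6 (v(L, K) = -3*(2 - 1*0) = -3*(2 + 0) = -3*2 = -6)
v(-3, 1)*X(1) - 88 = -6*1 - 88 = -6 - 88 = -94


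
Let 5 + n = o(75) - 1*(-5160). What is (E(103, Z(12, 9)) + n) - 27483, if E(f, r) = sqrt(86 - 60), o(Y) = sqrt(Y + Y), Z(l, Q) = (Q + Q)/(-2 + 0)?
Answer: -22328 + sqrt(26) + 5*sqrt(6) ≈ -22311.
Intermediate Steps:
Z(l, Q) = -Q (Z(l, Q) = (2*Q)/(-2) = (2*Q)*(-1/2) = -Q)
o(Y) = sqrt(2)*sqrt(Y) (o(Y) = sqrt(2*Y) = sqrt(2)*sqrt(Y))
E(f, r) = sqrt(26)
n = 5155 + 5*sqrt(6) (n = -5 + (sqrt(2)*sqrt(75) - 1*(-5160)) = -5 + (sqrt(2)*(5*sqrt(3)) + 5160) = -5 + (5*sqrt(6) + 5160) = -5 + (5160 + 5*sqrt(6)) = 5155 + 5*sqrt(6) ≈ 5167.3)
(E(103, Z(12, 9)) + n) - 27483 = (sqrt(26) + (5155 + 5*sqrt(6))) - 27483 = (5155 + sqrt(26) + 5*sqrt(6)) - 27483 = -22328 + sqrt(26) + 5*sqrt(6)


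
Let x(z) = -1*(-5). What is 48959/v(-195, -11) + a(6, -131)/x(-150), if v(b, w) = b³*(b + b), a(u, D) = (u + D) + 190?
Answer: 37593465209/2891801250 ≈ 13.000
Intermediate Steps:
a(u, D) = 190 + D + u (a(u, D) = (D + u) + 190 = 190 + D + u)
v(b, w) = 2*b⁴ (v(b, w) = b³*(2*b) = 2*b⁴)
x(z) = 5
48959/v(-195, -11) + a(6, -131)/x(-150) = 48959/((2*(-195)⁴)) + (190 - 131 + 6)/5 = 48959/((2*1445900625)) + 65*(⅕) = 48959/2891801250 + 13 = 37593465209/2891801250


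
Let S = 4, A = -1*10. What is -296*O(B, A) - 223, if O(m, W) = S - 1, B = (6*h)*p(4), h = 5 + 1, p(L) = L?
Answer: -1111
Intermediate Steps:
A = -10
h = 6
B = 144 (B = (6*6)*4 = 36*4 = 144)
O(m, W) = 3 (O(m, W) = 4 - 1 = 3)
-296*O(B, A) - 223 = -296*3 - 223 = -888 - 223 = -1111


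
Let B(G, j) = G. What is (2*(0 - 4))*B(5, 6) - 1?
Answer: -41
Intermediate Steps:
(2*(0 - 4))*B(5, 6) - 1 = (2*(0 - 4))*5 - 1 = (2*(-4))*5 - 1 = -8*5 - 1 = -40 - 1 = -41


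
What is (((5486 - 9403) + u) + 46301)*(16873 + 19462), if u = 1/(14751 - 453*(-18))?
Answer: 7054843721107/4581 ≈ 1.5400e+9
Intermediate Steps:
u = 1/22905 (u = 1/(14751 + 8154) = 1/22905 ≈ 4.3659e-5)
(((5486 - 9403) + u) + 46301)*(16873 + 19462) = (((5486 - 9403) + 1/22905) + 46301)*(16873 + 19462) = ((-3917 + 1/22905) + 46301)*36335 = (-89718884/22905 + 46301)*36335 = (970805521/22905)*36335 = 7054843721107/4581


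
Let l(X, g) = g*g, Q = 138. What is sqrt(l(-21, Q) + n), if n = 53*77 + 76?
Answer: sqrt(23201) ≈ 152.32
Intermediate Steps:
l(X, g) = g**2
n = 4157 (n = 4081 + 76 = 4157)
sqrt(l(-21, Q) + n) = sqrt(138**2 + 4157) = sqrt(19044 + 4157) = sqrt(23201)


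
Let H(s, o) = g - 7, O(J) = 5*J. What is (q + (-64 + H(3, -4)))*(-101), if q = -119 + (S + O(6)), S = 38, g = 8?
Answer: 11514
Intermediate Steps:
H(s, o) = 1 (H(s, o) = 8 - 7 = 1)
q = -51 (q = -119 + (38 + 5*6) = -119 + (38 + 30) = -119 + 68 = -51)
(q + (-64 + H(3, -4)))*(-101) = (-51 + (-64 + 1))*(-101) = (-51 - 63)*(-101) = -114*(-101) = 11514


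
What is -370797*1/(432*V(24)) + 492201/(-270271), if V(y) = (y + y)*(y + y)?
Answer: -196705704305/89669431296 ≈ -2.1937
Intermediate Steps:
V(y) = 4*y**2 (V(y) = (2*y)*(2*y) = 4*y**2)
-370797*1/(432*V(24)) + 492201/(-270271) = -370797/((4*24**2)*432) + 492201/(-270271) = -370797/((4*576)*432) + 492201*(-1/270271) = -370797/(2304*432) - 492201/270271 = -370797/995328 - 492201/270271 = -370797*1/995328 - 492201/270271 = -123599/331776 - 492201/270271 = -196705704305/89669431296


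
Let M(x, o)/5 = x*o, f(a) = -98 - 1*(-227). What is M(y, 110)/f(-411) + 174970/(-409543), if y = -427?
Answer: -96203744680/52831047 ≈ -1821.0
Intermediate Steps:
f(a) = 129 (f(a) = -98 + 227 = 129)
M(x, o) = 5*o*x (M(x, o) = 5*(x*o) = 5*(o*x) = 5*o*x)
M(y, 110)/f(-411) + 174970/(-409543) = (5*110*(-427))/129 + 174970/(-409543) = -234850*1/129 + 174970*(-1/409543) = -234850/129 - 174970/409543 = -96203744680/52831047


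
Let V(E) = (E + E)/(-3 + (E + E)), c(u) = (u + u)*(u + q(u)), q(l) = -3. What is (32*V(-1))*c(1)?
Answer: -256/5 ≈ -51.200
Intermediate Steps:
c(u) = 2*u*(-3 + u) (c(u) = (u + u)*(u - 3) = (2*u)*(-3 + u) = 2*u*(-3 + u))
V(E) = 2*E/(-3 + 2*E) (V(E) = (2*E)/(-3 + 2*E) = 2*E/(-3 + 2*E))
(32*V(-1))*c(1) = (32*(2*(-1)/(-3 + 2*(-1))))*(2*1*(-3 + 1)) = (32*(2*(-1)/(-3 - 2)))*(2*1*(-2)) = (32*(2*(-1)/(-5)))*(-4) = (32*(2*(-1)*(-1/5)))*(-4) = (32*(2/5))*(-4) = (64/5)*(-4) = -256/5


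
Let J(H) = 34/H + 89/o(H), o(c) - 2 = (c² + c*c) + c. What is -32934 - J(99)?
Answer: -64241640311/1950597 ≈ -32934.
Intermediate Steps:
o(c) = 2 + c + 2*c² (o(c) = 2 + ((c² + c*c) + c) = 2 + ((c² + c²) + c) = 2 + (2*c² + c) = 2 + (c + 2*c²) = 2 + c + 2*c²)
J(H) = 34/H + 89/(2 + H + 2*H²)
-32934 - J(99) = -32934 - (68 + 68*99² + 123*99)/(99*(2 + 99 + 2*99²)) = -32934 - (68 + 68*9801 + 12177)/(99*(2 + 99 + 2*9801)) = -32934 - (68 + 666468 + 12177)/(99*(2 + 99 + 19602)) = -32934 - 678713/(99*19703) = -32934 - 1*678713/1950597 = -32934 - 678713/1950597 = -64241640311/1950597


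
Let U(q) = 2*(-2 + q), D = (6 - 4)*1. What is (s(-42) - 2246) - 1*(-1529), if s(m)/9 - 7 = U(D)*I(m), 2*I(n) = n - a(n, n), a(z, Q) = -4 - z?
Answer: -654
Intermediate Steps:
D = 2 (D = 2*1 = 2)
I(n) = 2 + n (I(n) = (n - (-4 - n))/2 = (n + (4 + n))/2 = (4 + 2*n)/2 = 2 + n)
U(q) = -4 + 2*q
s(m) = 63 (s(m) = 63 + 9*((-4 + 2*2)*(2 + m)) = 63 + 9*((-4 + 4)*(2 + m)) = 63 + 9*(0*(2 + m)) = 63 + 9*0 = 63 + 0 = 63)
(s(-42) - 2246) - 1*(-1529) = (63 - 2246) - 1*(-1529) = -2183 + 1529 = -654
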